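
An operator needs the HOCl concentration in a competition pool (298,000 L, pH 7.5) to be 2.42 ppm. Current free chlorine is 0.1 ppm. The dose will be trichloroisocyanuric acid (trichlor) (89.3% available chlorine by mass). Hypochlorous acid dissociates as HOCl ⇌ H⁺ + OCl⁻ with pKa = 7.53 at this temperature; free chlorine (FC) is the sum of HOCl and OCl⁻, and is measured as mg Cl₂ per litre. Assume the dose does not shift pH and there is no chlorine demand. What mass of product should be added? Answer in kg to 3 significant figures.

1.53 kg

[OCl⁻]/[HOCl] = 10^(pH − pKa) = 10^(7.5 − 7.53) = 0.9333; fraction as HOCl = 1/(1 + 0.9333) = 0.5173.
Free chlorine required for 2.42 ppm HOCl: 2.42 / 0.5173 = 4.678 ppm.
FC to add: 4.678 − 0.1 = 4.578 mg/L as Cl₂.
Cl₂ equivalent: 4.578 mg/L × 298,000 L = 1364 g.
Product at 89.3% available Cl: 1364 / 0.893 = 1528 g.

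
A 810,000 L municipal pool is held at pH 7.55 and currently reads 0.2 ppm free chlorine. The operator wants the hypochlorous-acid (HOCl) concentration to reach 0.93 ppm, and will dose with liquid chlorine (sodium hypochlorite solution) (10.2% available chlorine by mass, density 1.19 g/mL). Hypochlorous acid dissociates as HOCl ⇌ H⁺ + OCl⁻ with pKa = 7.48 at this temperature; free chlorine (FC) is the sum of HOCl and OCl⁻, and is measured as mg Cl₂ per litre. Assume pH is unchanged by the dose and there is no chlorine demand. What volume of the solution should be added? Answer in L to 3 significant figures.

12.2 L

[OCl⁻]/[HOCl] = 10^(pH − pKa) = 10^(7.55 − 7.48) = 1.175; fraction as HOCl = 1/(1 + 1.175) = 0.4598.
Free chlorine required for 0.93 ppm HOCl: 0.93 / 0.4598 = 2.023 ppm.
FC to add: 2.023 − 0.2 = 1.823 mg/L as Cl₂.
Cl₂ equivalent: 1.823 mg/L × 810,000 L = 1476 g.
Product at 10.2% available Cl: 1476 / 0.102 = 14,470 g.
Volume: 14,470 g ÷ 1.19 g/mL = 12,160 mL.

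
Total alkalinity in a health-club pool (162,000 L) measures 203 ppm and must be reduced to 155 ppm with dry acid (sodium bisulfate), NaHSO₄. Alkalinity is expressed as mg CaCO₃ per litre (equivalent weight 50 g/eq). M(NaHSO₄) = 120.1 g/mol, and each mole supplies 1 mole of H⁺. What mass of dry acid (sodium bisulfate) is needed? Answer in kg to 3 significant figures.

Alkalinity to neutralize: (203 − 155) = 48 mg/L as CaCO₃ × 162,000 L = 7776 g as CaCO₃.
Equivalents of H⁺ required: 7776 ÷ 50 g/eq = 155.5 eq = 155.5 mol NaHSO₄.
Mass of NaHSO₄: 155.5 × 120.1 = 18,680 g.

18.7 kg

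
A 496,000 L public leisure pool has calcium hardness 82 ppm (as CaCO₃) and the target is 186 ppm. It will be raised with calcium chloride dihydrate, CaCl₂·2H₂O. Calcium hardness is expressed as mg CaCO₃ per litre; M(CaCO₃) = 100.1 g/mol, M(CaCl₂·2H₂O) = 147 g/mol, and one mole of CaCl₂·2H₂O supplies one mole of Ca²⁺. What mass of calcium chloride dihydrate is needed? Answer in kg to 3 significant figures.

75.8 kg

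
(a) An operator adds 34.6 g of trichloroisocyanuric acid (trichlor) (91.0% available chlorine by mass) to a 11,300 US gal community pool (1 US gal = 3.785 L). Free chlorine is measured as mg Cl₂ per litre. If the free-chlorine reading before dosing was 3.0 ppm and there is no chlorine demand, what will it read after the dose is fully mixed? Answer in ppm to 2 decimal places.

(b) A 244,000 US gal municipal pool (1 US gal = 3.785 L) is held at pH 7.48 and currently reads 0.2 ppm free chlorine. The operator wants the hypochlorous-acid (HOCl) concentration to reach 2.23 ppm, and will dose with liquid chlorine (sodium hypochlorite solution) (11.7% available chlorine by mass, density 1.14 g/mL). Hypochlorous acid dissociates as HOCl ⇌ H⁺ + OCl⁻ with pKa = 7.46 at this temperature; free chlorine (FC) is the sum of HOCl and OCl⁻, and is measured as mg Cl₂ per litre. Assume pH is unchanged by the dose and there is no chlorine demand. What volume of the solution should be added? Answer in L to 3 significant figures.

(a) 3.74 ppm; (b) 30.2 L

(a) Volume: 11,300 US gal × 3.785 L/gal = 42,770 L.
(a) Available chlorine delivered: 34.6 g × 0.91 = 31.49 g as Cl₂.
(a) Concentration rise: 31.49 g / 42,770 L = 0.7362 mg/L = 0.74 ppm.
(a) Final FC: 3.0 + 0.74 = 3.74 ppm.

(b) Volume: 244,000 US gal × 3.785 L/gal = 923,540 L.
(b) [OCl⁻]/[HOCl] = 10^(pH − pKa) = 10^(7.48 − 7.46) = 1.047; fraction as HOCl = 1/(1 + 1.047) = 0.4885.
(b) Free chlorine required for 2.23 ppm HOCl: 2.23 / 0.4885 = 4.565 ppm.
(b) FC to add: 4.565 − 0.2 = 4.365 mg/L as Cl₂.
(b) Cl₂ equivalent: 4.365 mg/L × 923,540 L = 4031 g.
(b) Product at 11.7% available Cl: 4031 / 0.117 = 34,460 g.
(b) Volume: 34,460 g ÷ 1.14 g/mL = 30,220 mL.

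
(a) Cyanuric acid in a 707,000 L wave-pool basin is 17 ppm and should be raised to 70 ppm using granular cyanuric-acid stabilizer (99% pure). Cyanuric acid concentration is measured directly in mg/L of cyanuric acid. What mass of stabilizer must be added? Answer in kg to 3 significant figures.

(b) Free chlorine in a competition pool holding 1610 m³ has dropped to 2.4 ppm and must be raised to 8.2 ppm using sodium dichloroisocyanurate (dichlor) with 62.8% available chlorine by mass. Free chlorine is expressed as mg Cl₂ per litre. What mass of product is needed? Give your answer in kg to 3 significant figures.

(a) CYA to add: (70 − 17) = 53 mg/L × 707,000 L = 37,470 g cyanuric acid.
(a) At 99% purity: 37,470 / 0.99 = 37,850 g product.

(b) Volume: 1610 m³ = 1,610,000 L.
(b) Chlorine deficit: 8.2 − 2.4 = 5.8 ppm = 5.8 mg/L as Cl₂.
(b) Cl₂ equivalent needed: 5.8 mg/L × 1,610,000 L = 9,338,000 mg = 9338 g.
(b) Product at 62.8% available chlorine: 9338 / 0.628 = 14,870 g.

(a) 37.8 kg; (b) 14.9 kg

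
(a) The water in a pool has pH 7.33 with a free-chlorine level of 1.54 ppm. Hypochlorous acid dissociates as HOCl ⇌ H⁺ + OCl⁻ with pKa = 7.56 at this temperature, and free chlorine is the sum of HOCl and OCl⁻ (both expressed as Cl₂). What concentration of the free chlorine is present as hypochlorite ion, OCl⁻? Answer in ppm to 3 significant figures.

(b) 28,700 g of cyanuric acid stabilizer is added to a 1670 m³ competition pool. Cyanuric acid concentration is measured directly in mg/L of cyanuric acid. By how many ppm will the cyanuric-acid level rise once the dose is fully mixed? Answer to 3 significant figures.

(a) 0.571 ppm; (b) 17.2 ppm

(a) [OCl⁻]/[HOCl] = 10^(pH − pKa) = 10^(7.33 − 7.56) = 10^-0.23 = 0.5888.
(a) Fraction as HOCl = 1 / (1 + 0.5888) = 0.6294.
(a) OCl⁻ = (1 − 0.6294) × 1.54 ppm = 0.5707 ppm.

(b) Volume: 1670 m³ = 1,670,000 L.
(b) Rise: 28,700 g / 1,670,000 L × 1000 = 17.19 mg/L.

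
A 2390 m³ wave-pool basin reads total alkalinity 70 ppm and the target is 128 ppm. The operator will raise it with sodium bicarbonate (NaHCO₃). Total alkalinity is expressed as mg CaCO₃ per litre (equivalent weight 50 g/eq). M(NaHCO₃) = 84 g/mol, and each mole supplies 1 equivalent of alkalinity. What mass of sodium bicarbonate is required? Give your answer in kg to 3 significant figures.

Volume: 2390 m³ = 2,390,000 L.
Alkalinity to add: (128 − 70) = 58 mg/L as CaCO₃ × 2,390,000 L = 138,600 g as CaCO₃.
Equivalents: 138,600 g ÷ 50 g/eq = 2772 eq.
NaHCO₃ supplies 1 eq per mole → 2772 mol.
Mass: 2772 mol × 84 g/mol = 232,900 g.

233 kg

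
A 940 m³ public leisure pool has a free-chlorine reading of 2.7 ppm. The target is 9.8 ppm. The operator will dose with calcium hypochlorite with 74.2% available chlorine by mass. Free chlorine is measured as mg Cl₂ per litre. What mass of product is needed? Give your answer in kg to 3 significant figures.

8.99 kg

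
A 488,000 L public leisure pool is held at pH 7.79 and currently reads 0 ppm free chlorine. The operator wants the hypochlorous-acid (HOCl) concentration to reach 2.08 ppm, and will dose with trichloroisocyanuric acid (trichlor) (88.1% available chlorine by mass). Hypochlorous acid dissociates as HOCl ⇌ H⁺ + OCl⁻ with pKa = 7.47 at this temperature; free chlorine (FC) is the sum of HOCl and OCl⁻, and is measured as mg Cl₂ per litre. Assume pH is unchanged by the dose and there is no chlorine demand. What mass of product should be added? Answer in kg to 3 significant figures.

[OCl⁻]/[HOCl] = 10^(pH − pKa) = 10^(7.79 − 7.47) = 2.089; fraction as HOCl = 1/(1 + 2.089) = 0.3237.
Free chlorine required for 2.08 ppm HOCl: 2.08 / 0.3237 = 6.426 ppm.
FC to add: 6.426 − 0 = 6.426 mg/L as Cl₂.
Cl₂ equivalent: 6.426 mg/L × 488,000 L = 3136 g.
Product at 88.1% available Cl: 3136 / 0.881 = 3559 g.

3.56 kg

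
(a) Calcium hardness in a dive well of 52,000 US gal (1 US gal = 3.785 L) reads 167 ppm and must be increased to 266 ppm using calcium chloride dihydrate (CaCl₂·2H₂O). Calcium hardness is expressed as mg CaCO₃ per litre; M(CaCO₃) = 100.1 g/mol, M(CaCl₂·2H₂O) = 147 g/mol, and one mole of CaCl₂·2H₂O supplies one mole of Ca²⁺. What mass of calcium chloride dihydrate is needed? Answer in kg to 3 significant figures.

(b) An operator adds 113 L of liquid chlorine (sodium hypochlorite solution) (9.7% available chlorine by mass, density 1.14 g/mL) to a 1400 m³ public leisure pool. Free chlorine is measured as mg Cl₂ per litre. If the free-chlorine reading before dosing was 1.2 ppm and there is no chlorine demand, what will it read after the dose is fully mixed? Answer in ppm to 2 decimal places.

(a) 28.6 kg; (b) 10.13 ppm

(a) Volume: 52,000 US gal × 3.785 L/gal = 196,820 L.
(a) Hardness to add: (266 − 167) = 99 mg/L as CaCO₃ × 196,820 L = 19,490 g as CaCO₃.
(a) Moles of Ca²⁺ (1 mol Ca²⁺ ≡ 1 mol CaCO₃): 19,490 / 100.1 g/mol = 194.7 mol.
(a) Mass of CaCl₂·2H₂O: 194.7 × 147 = 28,610 g.

(b) Volume: 1400 m³ = 1,400,000 L.
(b) Mass of solution: 113 L × 1000 mL/L × 1.14 g/mL = 128,800 g.
(b) Available chlorine delivered: 128,800 g × 0.097 = 12,500 g as Cl₂.
(b) Concentration rise: 12,500 g / 1,400,000 L = 8.925 mg/L = 8.93 ppm.
(b) Final FC: 1.2 + 8.93 = 10.13 ppm.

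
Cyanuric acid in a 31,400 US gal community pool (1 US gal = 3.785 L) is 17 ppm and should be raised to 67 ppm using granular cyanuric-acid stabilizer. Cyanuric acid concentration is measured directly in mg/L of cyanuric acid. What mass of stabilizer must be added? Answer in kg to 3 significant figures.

Volume: 31,400 US gal × 3.785 L/gal = 118,849 L.
CYA to add: (67 − 17) = 50 mg/L × 118,849 L = 5942 g cyanuric acid.

5.94 kg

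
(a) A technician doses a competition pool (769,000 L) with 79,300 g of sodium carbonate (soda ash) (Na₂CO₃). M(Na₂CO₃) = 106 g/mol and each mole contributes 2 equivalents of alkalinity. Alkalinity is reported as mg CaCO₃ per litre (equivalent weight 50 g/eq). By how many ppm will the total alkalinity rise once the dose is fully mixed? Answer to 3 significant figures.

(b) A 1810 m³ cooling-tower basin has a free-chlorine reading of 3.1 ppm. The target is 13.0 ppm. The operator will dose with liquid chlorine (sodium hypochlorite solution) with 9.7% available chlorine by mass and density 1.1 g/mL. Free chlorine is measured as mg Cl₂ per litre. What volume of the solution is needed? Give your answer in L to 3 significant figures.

(a) Moles of Na₂CO₃: 79,300 g ÷ 106 g/mol = 748.1 mol → 1496 eq of alkalinity.
(a) As CaCO₃: 1496 eq × 50 g/eq = 74,810 g.
(a) Rise: 74,810 g / 769,000 L × 1000 = 97.28 mg/L.

(b) Volume: 1810 m³ = 1,810,000 L.
(b) Chlorine deficit: 13.0 − 3.1 = 9.9 ppm = 9.9 mg/L as Cl₂.
(b) Cl₂ equivalent needed: 9.9 mg/L × 1,810,000 L = 17,920,000 mg = 17,920 g.
(b) Product at 9.7% available chlorine: 17,920 / 0.097 = 184,700 g.
(b) Volume at density 1.1 g/mL: 184,700 g ÷ 1.1 g/mL = 167,900 mL.

(a) 97.3 ppm; (b) 168 L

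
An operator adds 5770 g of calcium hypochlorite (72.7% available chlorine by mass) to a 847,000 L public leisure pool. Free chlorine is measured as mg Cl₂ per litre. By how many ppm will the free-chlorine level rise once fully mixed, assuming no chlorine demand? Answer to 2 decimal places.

Available chlorine delivered: 5770 g × 0.727 = 4195 g as Cl₂.
Concentration rise: 4195 g / 847,000 L = 4.953 mg/L = 4.95 ppm.

4.95 ppm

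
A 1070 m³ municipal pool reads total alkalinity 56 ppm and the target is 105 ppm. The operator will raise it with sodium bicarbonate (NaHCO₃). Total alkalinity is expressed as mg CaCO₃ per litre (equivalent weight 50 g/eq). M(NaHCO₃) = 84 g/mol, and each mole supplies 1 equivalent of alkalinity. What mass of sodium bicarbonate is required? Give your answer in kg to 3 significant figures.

88.1 kg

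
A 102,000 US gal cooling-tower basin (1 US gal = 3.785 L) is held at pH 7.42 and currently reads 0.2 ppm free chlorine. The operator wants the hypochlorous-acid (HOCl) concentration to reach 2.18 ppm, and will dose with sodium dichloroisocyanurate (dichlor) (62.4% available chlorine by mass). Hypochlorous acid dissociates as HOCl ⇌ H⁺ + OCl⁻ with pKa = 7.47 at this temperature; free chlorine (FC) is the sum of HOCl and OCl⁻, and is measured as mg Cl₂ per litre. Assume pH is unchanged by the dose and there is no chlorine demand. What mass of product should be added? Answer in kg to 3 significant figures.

Volume: 102,000 US gal × 3.785 L/gal = 386,070 L.
[OCl⁻]/[HOCl] = 10^(pH − pKa) = 10^(7.42 − 7.47) = 0.8913; fraction as HOCl = 1/(1 + 0.8913) = 0.5288.
Free chlorine required for 2.18 ppm HOCl: 2.18 / 0.5288 = 4.123 ppm.
FC to add: 4.123 − 0.2 = 3.923 mg/L as Cl₂.
Cl₂ equivalent: 3.923 mg/L × 386,070 L = 1515 g.
Product at 62.4% available Cl: 1515 / 0.624 = 2427 g.

2.43 kg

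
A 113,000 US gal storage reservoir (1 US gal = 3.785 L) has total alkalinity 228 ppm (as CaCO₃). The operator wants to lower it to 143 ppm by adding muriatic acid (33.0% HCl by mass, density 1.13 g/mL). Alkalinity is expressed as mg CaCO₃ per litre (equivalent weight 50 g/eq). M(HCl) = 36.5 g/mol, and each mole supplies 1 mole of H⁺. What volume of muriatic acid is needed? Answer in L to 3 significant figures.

71.2 L

Volume: 113,000 US gal × 3.785 L/gal = 427,705 L.
Alkalinity to neutralize: (228 − 143) = 85 mg/L as CaCO₃ × 427,705 L = 36,350 g as CaCO₃.
Equivalents of H⁺ required: 36,350 ÷ 50 g/eq = 727.1 eq = 727.1 mol HCl.
Mass of HCl: 727.1 × 36.5 = 26,540 g.
Mass of 33.0% solution: 26,540 / 0.33 = 80,420 g.
Volume: 80,420 g ÷ 1.13 g/mL = 71,170 mL.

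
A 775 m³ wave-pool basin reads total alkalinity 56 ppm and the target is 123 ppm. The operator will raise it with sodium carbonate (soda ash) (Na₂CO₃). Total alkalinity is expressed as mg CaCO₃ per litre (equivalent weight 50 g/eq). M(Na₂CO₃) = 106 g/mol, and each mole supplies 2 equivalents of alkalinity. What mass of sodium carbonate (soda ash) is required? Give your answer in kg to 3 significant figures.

Volume: 775 m³ = 775,000 L.
Alkalinity to add: (123 − 56) = 67 mg/L as CaCO₃ × 775,000 L = 51,920 g as CaCO₃.
Equivalents: 51,920 g ÷ 50 g/eq = 1038 eq.
Each mole of Na₂CO₃ supplies 2 eq, so 1038 / 2 = 519.2 mol.
Mass: 519.2 mol × 106 g/mol = 55,040 g.

55.0 kg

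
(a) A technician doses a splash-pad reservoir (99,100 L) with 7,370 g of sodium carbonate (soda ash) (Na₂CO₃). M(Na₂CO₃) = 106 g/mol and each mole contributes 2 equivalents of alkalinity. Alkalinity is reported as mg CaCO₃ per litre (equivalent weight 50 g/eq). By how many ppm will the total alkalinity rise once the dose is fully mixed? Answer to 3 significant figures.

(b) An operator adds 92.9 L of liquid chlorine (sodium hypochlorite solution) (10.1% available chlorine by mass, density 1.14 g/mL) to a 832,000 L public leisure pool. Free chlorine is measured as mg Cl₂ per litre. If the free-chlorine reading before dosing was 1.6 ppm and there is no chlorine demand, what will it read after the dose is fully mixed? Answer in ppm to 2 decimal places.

(a) Moles of Na₂CO₃: 7,370 g ÷ 106 g/mol = 69.53 mol → 139.1 eq of alkalinity.
(a) As CaCO₃: 139.1 eq × 50 g/eq = 6953 g.
(a) Rise: 6953 g / 99,100 L × 1000 = 70.16 mg/L.

(b) Mass of solution: 92.9 L × 1000 mL/L × 1.14 g/mL = 105,900 g.
(b) Available chlorine delivered: 105,900 g × 0.101 = 10,700 g as Cl₂.
(b) Concentration rise: 10,700 g / 832,000 L = 12.86 mg/L = 12.86 ppm.
(b) Final FC: 1.6 + 12.86 = 14.46 ppm.

(a) 70.2 ppm; (b) 14.46 ppm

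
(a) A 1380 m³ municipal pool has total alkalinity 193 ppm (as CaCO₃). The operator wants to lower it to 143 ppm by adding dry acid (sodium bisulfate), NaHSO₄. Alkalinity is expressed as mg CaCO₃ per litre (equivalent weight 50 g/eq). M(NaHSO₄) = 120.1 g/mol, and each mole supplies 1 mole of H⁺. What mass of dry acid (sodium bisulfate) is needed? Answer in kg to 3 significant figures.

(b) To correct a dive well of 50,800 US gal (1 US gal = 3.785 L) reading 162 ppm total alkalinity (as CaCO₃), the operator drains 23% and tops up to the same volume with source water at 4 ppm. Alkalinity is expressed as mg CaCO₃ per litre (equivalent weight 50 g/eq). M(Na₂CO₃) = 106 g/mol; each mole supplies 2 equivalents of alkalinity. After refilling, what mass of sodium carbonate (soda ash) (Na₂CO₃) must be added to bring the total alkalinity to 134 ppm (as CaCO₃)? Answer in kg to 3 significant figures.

(a) 166 kg; (b) 1.70 kg

(a) Volume: 1380 m³ = 1,380,000 L.
(a) Alkalinity to neutralize: (193 − 143) = 50 mg/L as CaCO₃ × 1,380,000 L = 69,000 g as CaCO₃.
(a) Equivalents of H⁺ required: 69,000 ÷ 50 g/eq = 1380 eq = 1380 mol NaHSO₄.
(a) Mass of NaHSO₄: 1380 × 120.1 = 165,700 g.

(b) Volume: 50,800 US gal × 3.785 L/gal = 192,278 L.
(b) After draining 23% and refilling: 162 × 0.77 + 4 × 0.23 = 125.66 ppm.
(b) Deficit to target: 134 − 125.66 = 8.34 mg/L.
(b) As CaCO₃: 8.34 mg/L × 192,278 L = 1604 g; ÷ 50 g/eq ÷ 2 = 16.04 mol Na₂CO₃.
(b) Mass: 16.04 × 106 = 1700 g.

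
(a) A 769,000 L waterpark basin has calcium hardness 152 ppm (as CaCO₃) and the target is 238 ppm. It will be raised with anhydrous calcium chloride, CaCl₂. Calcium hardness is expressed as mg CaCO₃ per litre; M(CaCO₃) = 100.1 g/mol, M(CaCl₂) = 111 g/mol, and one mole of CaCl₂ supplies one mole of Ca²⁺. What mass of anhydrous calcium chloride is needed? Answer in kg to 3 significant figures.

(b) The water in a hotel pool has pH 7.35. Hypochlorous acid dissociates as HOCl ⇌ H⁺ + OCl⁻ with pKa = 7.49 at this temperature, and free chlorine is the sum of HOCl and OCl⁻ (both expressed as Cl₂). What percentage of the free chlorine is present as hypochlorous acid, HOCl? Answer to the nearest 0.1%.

(a) 73.3 kg; (b) 58.0%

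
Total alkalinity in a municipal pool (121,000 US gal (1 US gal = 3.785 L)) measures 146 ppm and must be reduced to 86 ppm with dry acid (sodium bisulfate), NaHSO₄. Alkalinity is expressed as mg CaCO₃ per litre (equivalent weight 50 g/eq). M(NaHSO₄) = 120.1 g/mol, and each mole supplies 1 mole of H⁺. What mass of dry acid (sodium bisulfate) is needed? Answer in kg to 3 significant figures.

Volume: 121,000 US gal × 3.785 L/gal = 457,985 L.
Alkalinity to neutralize: (146 − 86) = 60 mg/L as CaCO₃ × 457,985 L = 27,480 g as CaCO₃.
Equivalents of H⁺ required: 27,480 ÷ 50 g/eq = 549.6 eq = 549.6 mol NaHSO₄.
Mass of NaHSO₄: 549.6 × 120.1 = 66,000 g.

66.0 kg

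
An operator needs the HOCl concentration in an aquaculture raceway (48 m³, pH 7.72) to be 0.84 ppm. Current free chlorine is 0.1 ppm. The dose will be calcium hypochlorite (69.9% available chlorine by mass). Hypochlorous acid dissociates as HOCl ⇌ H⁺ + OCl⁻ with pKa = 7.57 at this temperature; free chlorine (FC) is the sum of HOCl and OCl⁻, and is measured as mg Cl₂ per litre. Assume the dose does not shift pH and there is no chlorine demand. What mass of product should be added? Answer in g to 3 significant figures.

Volume: 48 m³ = 48,000 L.
[OCl⁻]/[HOCl] = 10^(pH − pKa) = 10^(7.72 − 7.57) = 1.413; fraction as HOCl = 1/(1 + 1.413) = 0.4145.
Free chlorine required for 0.84 ppm HOCl: 0.84 / 0.4145 = 2.027 ppm.
FC to add: 2.027 − 0.1 = 1.927 mg/L as Cl₂.
Cl₂ equivalent: 1.927 mg/L × 48,000 L = 92.47 g.
Product at 69.9% available Cl: 92.47 / 0.699 = 132.3 g.

132 g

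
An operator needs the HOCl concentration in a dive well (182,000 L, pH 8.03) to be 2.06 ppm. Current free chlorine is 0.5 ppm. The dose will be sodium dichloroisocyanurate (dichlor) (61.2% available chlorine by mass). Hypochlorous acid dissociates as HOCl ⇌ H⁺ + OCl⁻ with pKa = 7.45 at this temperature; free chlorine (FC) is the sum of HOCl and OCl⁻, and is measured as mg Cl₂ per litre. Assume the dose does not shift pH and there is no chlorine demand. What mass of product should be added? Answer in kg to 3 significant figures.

2.79 kg

[OCl⁻]/[HOCl] = 10^(pH − pKa) = 10^(8.03 − 7.45) = 3.802; fraction as HOCl = 1/(1 + 3.802) = 0.2083.
Free chlorine required for 2.06 ppm HOCl: 2.06 / 0.2083 = 9.892 ppm.
FC to add: 9.892 − 0.5 = 9.392 mg/L as Cl₂.
Cl₂ equivalent: 9.392 mg/L × 182,000 L = 1709 g.
Product at 61.2% available Cl: 1709 / 0.612 = 2793 g.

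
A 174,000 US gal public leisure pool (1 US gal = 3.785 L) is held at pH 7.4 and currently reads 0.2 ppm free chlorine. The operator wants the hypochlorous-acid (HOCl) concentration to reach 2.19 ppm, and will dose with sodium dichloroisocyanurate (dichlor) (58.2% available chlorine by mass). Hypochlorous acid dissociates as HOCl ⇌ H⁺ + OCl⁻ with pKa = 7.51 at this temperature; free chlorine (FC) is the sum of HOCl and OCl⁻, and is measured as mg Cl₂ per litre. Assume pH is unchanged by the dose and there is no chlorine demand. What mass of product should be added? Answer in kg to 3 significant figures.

Volume: 174,000 US gal × 3.785 L/gal = 658,590 L.
[OCl⁻]/[HOCl] = 10^(pH − pKa) = 10^(7.4 − 7.51) = 0.7762; fraction as HOCl = 1/(1 + 0.7762) = 0.563.
Free chlorine required for 2.19 ppm HOCl: 2.19 / 0.563 = 3.89 ppm.
FC to add: 3.89 − 0.2 = 3.69 mg/L as Cl₂.
Cl₂ equivalent: 3.69 mg/L × 658,590 L = 2430 g.
Product at 58.2% available Cl: 2430 / 0.582 = 4176 g.

4.18 kg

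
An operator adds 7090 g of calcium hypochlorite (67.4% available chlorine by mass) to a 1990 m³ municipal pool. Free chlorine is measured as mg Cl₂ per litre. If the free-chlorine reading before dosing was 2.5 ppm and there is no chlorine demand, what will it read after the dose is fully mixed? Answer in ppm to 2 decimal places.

Volume: 1990 m³ = 1,990,000 L.
Available chlorine delivered: 7090 g × 0.674 = 4779 g as Cl₂.
Concentration rise: 4779 g / 1,990,000 L = 2.401 mg/L = 2.40 ppm.
Final FC: 2.5 + 2.40 = 4.90 ppm.

4.90 ppm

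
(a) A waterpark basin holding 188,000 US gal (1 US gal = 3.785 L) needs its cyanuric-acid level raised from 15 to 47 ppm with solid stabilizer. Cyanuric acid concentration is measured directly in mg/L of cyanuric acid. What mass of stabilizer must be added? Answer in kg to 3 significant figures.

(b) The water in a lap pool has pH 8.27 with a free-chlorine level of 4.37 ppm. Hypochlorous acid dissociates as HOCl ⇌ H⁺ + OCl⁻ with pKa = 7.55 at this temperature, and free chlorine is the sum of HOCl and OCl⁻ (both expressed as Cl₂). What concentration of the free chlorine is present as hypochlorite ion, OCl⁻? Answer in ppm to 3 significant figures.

(a) Volume: 188,000 US gal × 3.785 L/gal = 711,580 L.
(a) CYA to add: (47 − 15) = 32 mg/L × 711,580 L = 22,770 g cyanuric acid.

(b) [OCl⁻]/[HOCl] = 10^(pH − pKa) = 10^(8.27 − 7.55) = 10^0.72 = 5.248.
(b) Fraction as HOCl = 1 / (1 + 5.248) = 0.16.
(b) OCl⁻ = (1 − 0.16) × 4.37 ppm = 3.671 ppm.

(a) 22.8 kg; (b) 3.67 ppm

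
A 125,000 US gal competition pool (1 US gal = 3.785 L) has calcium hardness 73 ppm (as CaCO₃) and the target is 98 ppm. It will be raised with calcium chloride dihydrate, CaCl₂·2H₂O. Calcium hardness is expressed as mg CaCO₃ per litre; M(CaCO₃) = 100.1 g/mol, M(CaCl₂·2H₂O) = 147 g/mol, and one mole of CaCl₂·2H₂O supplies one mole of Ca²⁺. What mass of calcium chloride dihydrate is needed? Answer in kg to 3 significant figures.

17.4 kg

Volume: 125,000 US gal × 3.785 L/gal = 473,125 L.
Hardness to add: (98 − 73) = 25 mg/L as CaCO₃ × 473,125 L = 11,830 g as CaCO₃.
Moles of Ca²⁺ (1 mol Ca²⁺ ≡ 1 mol CaCO₃): 11,830 / 100.1 g/mol = 118.2 mol.
Mass of CaCl₂·2H₂O: 118.2 × 147 = 17,370 g.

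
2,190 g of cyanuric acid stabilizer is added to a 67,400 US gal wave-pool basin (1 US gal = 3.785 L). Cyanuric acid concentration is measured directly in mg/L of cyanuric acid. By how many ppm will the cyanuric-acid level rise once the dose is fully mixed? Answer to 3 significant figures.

Volume: 67,400 US gal × 3.785 L/gal = 255,109 L.
Rise: 2,190 g / 255,109 L × 1000 = 8.585 mg/L.

8.58 ppm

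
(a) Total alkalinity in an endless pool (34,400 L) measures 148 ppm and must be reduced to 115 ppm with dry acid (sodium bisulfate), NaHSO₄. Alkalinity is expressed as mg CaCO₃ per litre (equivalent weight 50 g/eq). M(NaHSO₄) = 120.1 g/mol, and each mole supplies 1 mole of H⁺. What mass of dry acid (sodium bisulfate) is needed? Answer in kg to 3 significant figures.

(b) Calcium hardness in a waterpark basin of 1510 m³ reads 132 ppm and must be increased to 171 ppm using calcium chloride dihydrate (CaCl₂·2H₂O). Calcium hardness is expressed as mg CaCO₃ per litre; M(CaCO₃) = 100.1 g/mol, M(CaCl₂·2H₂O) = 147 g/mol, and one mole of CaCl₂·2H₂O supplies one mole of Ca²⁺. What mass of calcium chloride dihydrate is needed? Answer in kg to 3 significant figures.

(a) Alkalinity to neutralize: (148 − 115) = 33 mg/L as CaCO₃ × 34,400 L = 1135 g as CaCO₃.
(a) Equivalents of H⁺ required: 1135 ÷ 50 g/eq = 22.7 eq = 22.7 mol NaHSO₄.
(a) Mass of NaHSO₄: 22.7 × 120.1 = 2727 g.

(b) Volume: 1510 m³ = 1,510,000 L.
(b) Hardness to add: (171 − 132) = 39 mg/L as CaCO₃ × 1,510,000 L = 58,890 g as CaCO₃.
(b) Moles of Ca²⁺ (1 mol Ca²⁺ ≡ 1 mol CaCO₃): 58,890 / 100.1 g/mol = 588.3 mol.
(b) Mass of CaCl₂·2H₂O: 588.3 × 147 = 86,480 g.

(a) 2.73 kg; (b) 86.5 kg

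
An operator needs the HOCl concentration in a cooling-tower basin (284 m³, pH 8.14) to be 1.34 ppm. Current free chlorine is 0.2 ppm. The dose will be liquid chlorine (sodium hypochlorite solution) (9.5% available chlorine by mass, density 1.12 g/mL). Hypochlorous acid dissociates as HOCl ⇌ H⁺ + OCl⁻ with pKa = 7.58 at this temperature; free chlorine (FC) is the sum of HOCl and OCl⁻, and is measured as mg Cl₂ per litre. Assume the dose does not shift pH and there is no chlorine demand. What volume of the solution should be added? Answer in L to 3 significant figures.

16.0 L

Volume: 284 m³ = 284,000 L.
[OCl⁻]/[HOCl] = 10^(pH − pKa) = 10^(8.14 − 7.58) = 3.631; fraction as HOCl = 1/(1 + 3.631) = 0.2159.
Free chlorine required for 1.34 ppm HOCl: 1.34 / 0.2159 = 6.205 ppm.
FC to add: 6.205 − 0.2 = 6.005 mg/L as Cl₂.
Cl₂ equivalent: 6.005 mg/L × 284,000 L = 1705 g.
Product at 9.5% available Cl: 1705 / 0.095 = 17,950 g.
Volume: 17,950 g ÷ 1.12 g/mL = 16,030 mL.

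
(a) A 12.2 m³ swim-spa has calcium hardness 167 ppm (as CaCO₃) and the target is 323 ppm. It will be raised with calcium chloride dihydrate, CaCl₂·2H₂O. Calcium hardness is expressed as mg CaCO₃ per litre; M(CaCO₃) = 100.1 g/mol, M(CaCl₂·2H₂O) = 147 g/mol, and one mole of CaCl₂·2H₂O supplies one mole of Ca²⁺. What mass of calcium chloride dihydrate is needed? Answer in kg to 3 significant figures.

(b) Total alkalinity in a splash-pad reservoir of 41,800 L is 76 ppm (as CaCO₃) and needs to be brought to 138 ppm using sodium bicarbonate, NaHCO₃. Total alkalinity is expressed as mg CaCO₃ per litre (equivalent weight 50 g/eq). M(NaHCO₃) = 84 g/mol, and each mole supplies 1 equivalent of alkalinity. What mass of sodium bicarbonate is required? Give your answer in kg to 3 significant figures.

(a) 2.79 kg; (b) 4.35 kg

(a) Volume: 12.2 m³ = 12,200 L.
(a) Hardness to add: (323 − 167) = 156 mg/L as CaCO₃ × 12,200 L = 1903 g as CaCO₃.
(a) Moles of Ca²⁺ (1 mol Ca²⁺ ≡ 1 mol CaCO₃): 1903 / 100.1 g/mol = 19.01 mol.
(a) Mass of CaCl₂·2H₂O: 19.01 × 147 = 2795 g.

(b) Alkalinity to add: (138 − 76) = 62 mg/L as CaCO₃ × 41,800 L = 2592 g as CaCO₃.
(b) Equivalents: 2592 g ÷ 50 g/eq = 51.83 eq.
(b) NaHCO₃ supplies 1 eq per mole → 51.83 mol.
(b) Mass: 51.83 mol × 84 g/mol = 4354 g.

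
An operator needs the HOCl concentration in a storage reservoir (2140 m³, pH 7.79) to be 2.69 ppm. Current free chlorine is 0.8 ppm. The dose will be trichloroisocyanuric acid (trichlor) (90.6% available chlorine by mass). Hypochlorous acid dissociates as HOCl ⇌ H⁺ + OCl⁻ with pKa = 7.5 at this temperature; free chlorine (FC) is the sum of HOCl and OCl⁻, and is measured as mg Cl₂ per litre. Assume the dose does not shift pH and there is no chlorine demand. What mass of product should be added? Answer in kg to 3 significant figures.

16.9 kg

Volume: 2140 m³ = 2,140,000 L.
[OCl⁻]/[HOCl] = 10^(pH − pKa) = 10^(7.79 − 7.5) = 1.95; fraction as HOCl = 1/(1 + 1.95) = 0.339.
Free chlorine required for 2.69 ppm HOCl: 2.69 / 0.339 = 7.935 ppm.
FC to add: 7.935 − 0.8 = 7.135 mg/L as Cl₂.
Cl₂ equivalent: 7.135 mg/L × 2,140,000 L = 15,270 g.
Product at 90.6% available Cl: 15,270 / 0.906 = 16,850 g.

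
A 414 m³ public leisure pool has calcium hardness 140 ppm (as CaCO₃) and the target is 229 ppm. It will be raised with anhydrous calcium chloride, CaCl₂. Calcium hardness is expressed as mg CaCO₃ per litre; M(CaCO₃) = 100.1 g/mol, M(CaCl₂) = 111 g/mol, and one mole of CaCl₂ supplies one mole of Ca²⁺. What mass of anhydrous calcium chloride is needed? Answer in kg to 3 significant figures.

Volume: 414 m³ = 414,000 L.
Hardness to add: (229 − 140) = 89 mg/L as CaCO₃ × 414,000 L = 36,850 g as CaCO₃.
Moles of Ca²⁺ (1 mol Ca²⁺ ≡ 1 mol CaCO₃): 36,850 / 100.1 g/mol = 368.1 mol.
Mass of CaCl₂: 368.1 × 111 = 40,860 g.

40.9 kg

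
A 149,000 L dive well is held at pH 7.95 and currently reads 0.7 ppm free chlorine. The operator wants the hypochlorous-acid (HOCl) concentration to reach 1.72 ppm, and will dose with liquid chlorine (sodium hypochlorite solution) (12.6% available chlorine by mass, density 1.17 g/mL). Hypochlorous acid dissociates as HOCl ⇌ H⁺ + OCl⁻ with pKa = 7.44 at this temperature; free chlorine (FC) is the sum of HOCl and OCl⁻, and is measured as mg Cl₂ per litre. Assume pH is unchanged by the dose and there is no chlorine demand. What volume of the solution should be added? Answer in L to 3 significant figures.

6.66 L

[OCl⁻]/[HOCl] = 10^(pH − pKa) = 10^(7.95 − 7.44) = 3.236; fraction as HOCl = 1/(1 + 3.236) = 0.2361.
Free chlorine required for 1.72 ppm HOCl: 1.72 / 0.2361 = 7.286 ppm.
FC to add: 7.286 − 0.7 = 6.586 mg/L as Cl₂.
Cl₂ equivalent: 6.586 mg/L × 149,000 L = 981.3 g.
Product at 12.6% available Cl: 981.3 / 0.126 = 7788 g.
Volume: 7788 g ÷ 1.17 g/mL = 6656 mL.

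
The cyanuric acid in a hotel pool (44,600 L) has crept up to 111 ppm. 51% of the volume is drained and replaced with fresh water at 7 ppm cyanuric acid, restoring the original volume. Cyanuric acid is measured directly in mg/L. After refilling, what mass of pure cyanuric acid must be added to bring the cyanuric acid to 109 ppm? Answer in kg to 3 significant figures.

After draining 51% and refilling: 111 × 0.49 + 7 × 0.51 = 57.96 ppm.
Deficit to target: 109 − 57.96 = 51.04 mg/L.
Mass: 51.04 mg/L × 44,600 L = 2276 g cyanuric acid.

2.28 kg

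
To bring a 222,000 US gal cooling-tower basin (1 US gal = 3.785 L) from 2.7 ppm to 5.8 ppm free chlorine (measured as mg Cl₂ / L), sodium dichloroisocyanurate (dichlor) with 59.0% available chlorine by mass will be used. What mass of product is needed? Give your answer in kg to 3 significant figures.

4.41 kg

Volume: 222,000 US gal × 3.785 L/gal = 840,270 L.
Chlorine deficit: 5.8 − 2.7 = 3.1 ppm = 3.1 mg/L as Cl₂.
Cl₂ equivalent needed: 3.1 mg/L × 840,270 L = 2,605,000 mg = 2605 g.
Product at 59.0% available chlorine: 2605 / 0.59 = 4415 g.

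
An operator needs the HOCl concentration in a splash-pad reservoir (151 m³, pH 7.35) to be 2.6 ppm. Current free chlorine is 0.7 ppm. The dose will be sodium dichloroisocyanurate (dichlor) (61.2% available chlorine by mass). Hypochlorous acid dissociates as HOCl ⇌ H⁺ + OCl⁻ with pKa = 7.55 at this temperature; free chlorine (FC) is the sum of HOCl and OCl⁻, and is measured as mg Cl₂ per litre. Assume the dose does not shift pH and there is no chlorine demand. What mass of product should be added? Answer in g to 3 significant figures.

Volume: 151 m³ = 151,000 L.
[OCl⁻]/[HOCl] = 10^(pH − pKa) = 10^(7.35 − 7.55) = 0.631; fraction as HOCl = 1/(1 + 0.631) = 0.6131.
Free chlorine required for 2.6 ppm HOCl: 2.6 / 0.6131 = 4.24 ppm.
FC to add: 4.24 − 0.7 = 3.54 mg/L as Cl₂.
Cl₂ equivalent: 3.54 mg/L × 151,000 L = 534.6 g.
Product at 61.2% available Cl: 534.6 / 0.612 = 873.6 g.

874 g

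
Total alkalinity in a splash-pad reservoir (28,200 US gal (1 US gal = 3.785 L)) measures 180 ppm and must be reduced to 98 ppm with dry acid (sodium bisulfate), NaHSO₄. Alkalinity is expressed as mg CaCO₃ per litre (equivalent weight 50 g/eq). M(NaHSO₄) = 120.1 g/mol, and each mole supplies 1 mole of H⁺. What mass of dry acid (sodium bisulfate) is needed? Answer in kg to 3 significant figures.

Volume: 28,200 US gal × 3.785 L/gal = 106,737 L.
Alkalinity to neutralize: (180 − 98) = 82 mg/L as CaCO₃ × 106,737 L = 8752 g as CaCO₃.
Equivalents of H⁺ required: 8752 ÷ 50 g/eq = 175 eq = 175 mol NaHSO₄.
Mass of NaHSO₄: 175 × 120.1 = 21,020 g.

21.0 kg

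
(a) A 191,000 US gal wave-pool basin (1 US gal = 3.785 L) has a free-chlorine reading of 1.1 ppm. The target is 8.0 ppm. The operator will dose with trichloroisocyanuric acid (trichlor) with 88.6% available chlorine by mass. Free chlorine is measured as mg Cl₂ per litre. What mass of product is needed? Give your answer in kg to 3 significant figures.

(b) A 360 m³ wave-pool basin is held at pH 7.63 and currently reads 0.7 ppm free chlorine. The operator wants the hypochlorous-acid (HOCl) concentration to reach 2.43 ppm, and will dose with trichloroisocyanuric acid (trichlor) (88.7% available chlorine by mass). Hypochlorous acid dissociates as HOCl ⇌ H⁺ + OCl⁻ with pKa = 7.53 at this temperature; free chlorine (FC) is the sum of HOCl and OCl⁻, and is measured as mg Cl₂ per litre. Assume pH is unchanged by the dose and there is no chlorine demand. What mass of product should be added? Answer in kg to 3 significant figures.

(a) Volume: 191,000 US gal × 3.785 L/gal = 722,935 L.
(a) Chlorine deficit: 8.0 − 1.1 = 6.9 ppm = 6.9 mg/L as Cl₂.
(a) Cl₂ equivalent needed: 6.9 mg/L × 722,935 L = 4,988,000 mg = 4988 g.
(a) Product at 88.6% available chlorine: 4988 / 0.886 = 5630 g.

(b) Volume: 360 m³ = 360,000 L.
(b) [OCl⁻]/[HOCl] = 10^(pH − pKa) = 10^(7.63 − 7.53) = 1.259; fraction as HOCl = 1/(1 + 1.259) = 0.4427.
(b) Free chlorine required for 2.43 ppm HOCl: 2.43 / 0.4427 = 5.489 ppm.
(b) FC to add: 5.489 − 0.7 = 4.789 mg/L as Cl₂.
(b) Cl₂ equivalent: 4.789 mg/L × 360,000 L = 1724 g.
(b) Product at 88.7% available Cl: 1724 / 0.887 = 1944 g.

(a) 5.63 kg; (b) 1.94 kg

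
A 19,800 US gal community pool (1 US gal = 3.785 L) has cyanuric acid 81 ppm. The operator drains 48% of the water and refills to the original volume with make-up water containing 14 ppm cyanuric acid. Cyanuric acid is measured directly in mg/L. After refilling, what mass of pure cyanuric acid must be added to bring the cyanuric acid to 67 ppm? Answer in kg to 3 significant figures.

1.36 kg

Volume: 19,800 US gal × 3.785 L/gal = 74,943 L.
After draining 48% and refilling: 81 × 0.52 + 14 × 0.48 = 48.84 ppm.
Deficit to target: 67 − 48.84 = 18.16 mg/L.
Mass: 18.16 mg/L × 74,943 L = 1361 g cyanuric acid.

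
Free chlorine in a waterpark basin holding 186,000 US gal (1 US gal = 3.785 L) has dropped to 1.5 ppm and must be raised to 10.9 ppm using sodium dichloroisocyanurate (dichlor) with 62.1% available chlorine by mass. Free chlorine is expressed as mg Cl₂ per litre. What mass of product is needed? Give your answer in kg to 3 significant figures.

Volume: 186,000 US gal × 3.785 L/gal = 704,010 L.
Chlorine deficit: 10.9 − 1.5 = 9.4 ppm = 9.4 mg/L as Cl₂.
Cl₂ equivalent needed: 9.4 mg/L × 704,010 L = 6,618,000 mg = 6618 g.
Product at 62.1% available chlorine: 6618 / 0.621 = 10,660 g.

10.7 kg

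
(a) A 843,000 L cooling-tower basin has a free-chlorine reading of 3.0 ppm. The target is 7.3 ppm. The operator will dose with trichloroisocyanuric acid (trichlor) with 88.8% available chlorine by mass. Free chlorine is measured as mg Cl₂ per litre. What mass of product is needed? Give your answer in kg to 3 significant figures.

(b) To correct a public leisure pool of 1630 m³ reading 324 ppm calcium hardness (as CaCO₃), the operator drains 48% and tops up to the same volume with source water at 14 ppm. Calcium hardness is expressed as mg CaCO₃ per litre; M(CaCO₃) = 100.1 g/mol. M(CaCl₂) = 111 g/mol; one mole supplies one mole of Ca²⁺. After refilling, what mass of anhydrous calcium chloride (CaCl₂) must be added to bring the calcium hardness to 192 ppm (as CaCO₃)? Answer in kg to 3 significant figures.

(a) 4.08 kg; (b) 30.4 kg

(a) Chlorine deficit: 7.3 − 3.0 = 4.3 ppm = 4.3 mg/L as Cl₂.
(a) Cl₂ equivalent needed: 4.3 mg/L × 843,000 L = 3,625,000 mg = 3625 g.
(a) Product at 88.8% available chlorine: 3625 / 0.888 = 4082 g.

(b) Volume: 1630 m³ = 1,630,000 L.
(b) After draining 48% and refilling: 324 × 0.52 + 14 × 0.48 = 175.2 ppm.
(b) Deficit to target: 192 − 175.2 = 16.8 mg/L.
(b) As CaCO₃: 16.8 mg/L × 1,630,000 L = 27,380 g; ÷ 100.1 = 273.6 mol Ca²⁺.
(b) Mass: 273.6 × 111 = 30,370 g.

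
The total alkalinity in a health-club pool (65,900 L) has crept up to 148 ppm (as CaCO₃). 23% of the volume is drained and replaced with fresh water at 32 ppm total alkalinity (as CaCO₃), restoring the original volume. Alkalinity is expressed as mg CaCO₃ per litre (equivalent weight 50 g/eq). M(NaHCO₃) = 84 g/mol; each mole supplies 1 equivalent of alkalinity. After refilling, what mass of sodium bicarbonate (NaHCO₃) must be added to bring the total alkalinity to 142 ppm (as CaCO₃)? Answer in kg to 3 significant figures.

2.29 kg

After draining 23% and refilling: 148 × 0.77 + 32 × 0.23 = 121.32 ppm.
Deficit to target: 142 − 121.32 = 20.68 mg/L.
As CaCO₃: 20.68 mg/L × 65,900 L = 1363 g; ÷ 50 g/eq ÷ 1 = 27.26 mol NaHCO₃.
Mass: 27.26 × 84 = 2290 g.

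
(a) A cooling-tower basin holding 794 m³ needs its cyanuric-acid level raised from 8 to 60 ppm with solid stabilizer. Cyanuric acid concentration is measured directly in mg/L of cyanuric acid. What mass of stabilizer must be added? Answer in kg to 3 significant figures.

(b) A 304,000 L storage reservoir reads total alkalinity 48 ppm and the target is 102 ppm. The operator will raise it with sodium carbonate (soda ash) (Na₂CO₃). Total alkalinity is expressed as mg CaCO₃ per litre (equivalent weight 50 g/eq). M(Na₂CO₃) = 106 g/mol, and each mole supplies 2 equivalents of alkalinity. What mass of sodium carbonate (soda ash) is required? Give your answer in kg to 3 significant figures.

(a) 41.3 kg; (b) 17.4 kg

(a) Volume: 794 m³ = 794,000 L.
(a) CYA to add: (60 − 8) = 52 mg/L × 794,000 L = 41,290 g cyanuric acid.

(b) Alkalinity to add: (102 − 48) = 54 mg/L as CaCO₃ × 304,000 L = 16,420 g as CaCO₃.
(b) Equivalents: 16,420 g ÷ 50 g/eq = 328.3 eq.
(b) Each mole of Na₂CO₃ supplies 2 eq, so 328.3 / 2 = 164.2 mol.
(b) Mass: 164.2 mol × 106 g/mol = 17,400 g.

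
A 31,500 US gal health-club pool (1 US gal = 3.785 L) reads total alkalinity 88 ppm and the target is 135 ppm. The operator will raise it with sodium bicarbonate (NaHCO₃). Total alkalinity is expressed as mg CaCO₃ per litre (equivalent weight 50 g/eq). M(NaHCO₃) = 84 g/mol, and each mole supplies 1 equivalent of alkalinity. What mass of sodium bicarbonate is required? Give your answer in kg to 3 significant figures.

9.41 kg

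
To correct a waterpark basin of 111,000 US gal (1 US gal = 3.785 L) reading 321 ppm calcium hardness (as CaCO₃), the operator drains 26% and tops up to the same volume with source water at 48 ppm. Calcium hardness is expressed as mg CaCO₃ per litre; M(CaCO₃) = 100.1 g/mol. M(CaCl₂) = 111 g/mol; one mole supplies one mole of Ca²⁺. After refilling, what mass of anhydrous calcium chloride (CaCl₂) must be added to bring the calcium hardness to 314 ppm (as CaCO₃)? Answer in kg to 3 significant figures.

Volume: 111,000 US gal × 3.785 L/gal = 420,135 L.
After draining 26% and refilling: 321 × 0.74 + 48 × 0.26 = 250.02 ppm.
Deficit to target: 314 − 250.02 = 63.98 mg/L.
As CaCO₃: 63.98 mg/L × 420,135 L = 26,880 g; ÷ 100.1 = 268.5 mol Ca²⁺.
Mass: 268.5 × 111 = 29,810 g.

29.8 kg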